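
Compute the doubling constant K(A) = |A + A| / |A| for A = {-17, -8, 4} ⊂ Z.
K = |A + A| / |A| = 6/3 = 2

Enumerate A + A = {a + b : a, b ∈ A}. With |A| = 3, there are |A|^2 = 9 ordered sum pairs; collecting distinct values, A + A = {-34, -25, -16, -13, -4, 8}, so |A + A| = 6. Thus K = 6/3 = 2. For comparison, the minimum possible |A + A| over all 3-element sets is 2·3 − 1 = 5 (so min K = 5/3), attained only by arithmetic progressions.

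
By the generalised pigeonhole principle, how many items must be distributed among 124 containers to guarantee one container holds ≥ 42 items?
n = (42 − 1)·124 + 1 = 5085

By the generalised pigeonhole principle, to guarantee some box contains ≥ r objects we need more than (r − 1) · k objects total. Threshold: n = (r − 1) · k + 1. With r = 42 and k = 124: n = 41 · 124 + 1 = 5084 + 1 = 5085. For n = 5084 = 41 · 124, we can put exactly 41 objects in every box, avoiding 42 in any single one — so 5085 is tight.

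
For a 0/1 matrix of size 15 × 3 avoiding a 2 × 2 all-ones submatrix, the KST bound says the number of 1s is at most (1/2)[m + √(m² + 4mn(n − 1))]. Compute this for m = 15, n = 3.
z(15, 3; 2, 2) ≤ (1/2)[15 + √(15² + 4·15·3·2)] = (1/2)[15 + √585] = 19.5934

Kővári–Sós–Turán: let r_1, ..., r_15 be the row sums and z = Σ r_i the total number of 1s. Each pair of columns can share at most one row with both entries 1 (else a 2×2 all-ones block appears), so Σ_i C(r_i, 2) ≤ C(3, 2) = 3. By convexity Σ_i C(r_i, 2) ≥ 15·C(z/15, 2) = z(z − 15)/(2·15), giving z² − 15z − 15·3·2 ≤ 0 and hence z ≤ (1/2)[15 + √(225 + 4·90)] = (1/2)[15 + √585] ≈ (1/2)(15 + 24.1868) = 19.5934.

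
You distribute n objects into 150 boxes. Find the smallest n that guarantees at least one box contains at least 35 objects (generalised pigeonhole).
n = (35 − 1)·150 + 1 = 5101

By the generalised pigeonhole principle, to guarantee some box contains ≥ r objects we need more than (r − 1) · k objects total. Threshold: n = (r − 1) · k + 1. With r = 35 and k = 150: n = 34 · 150 + 1 = 5100 + 1 = 5101. For n = 5100 = 34 · 150, we can put exactly 34 objects in every box, avoiding 35 in any single one — so 5101 is tight.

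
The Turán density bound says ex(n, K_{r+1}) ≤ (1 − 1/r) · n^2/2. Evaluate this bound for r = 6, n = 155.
Turán density bound = (5/6) · 155^2/2 = 120125/12 ≈ 10010.4167

Turán's theorem: ex(n, K_{r+1}) is achieved by the complete r-partite Turán graph T(n, r) with parts as balanced as possible, and is at most (1 − 1/r) · n^2/2. For r = 6, n = 155: the density bound is (5/6) · 24025/2 = 120125/12 ≈ 10010.4167. The integer-valued extremum is e(T(155, 6)) = 10010, which is strictly less than the density bound 120125/12 since 6 ∤ 155 (the parts of T(155, 6) cannot all be equal).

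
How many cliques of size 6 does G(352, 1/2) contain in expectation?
E[# K_6] = C(352, 6) · (1/2)^C(6, 2) = 2531159270640 / 2^15 = 158197454415/2048 ≈ 77244850.788574

For each 6-subset S of vertices (there are C(352, 6) = 2531159270640 such S), let X_S = 1 if S induces a K_6 (all C(6, 2) = 15 edges present). Then P(X_S = 1) = (1/2)^15 = 1/32768. By linearity of expectation, E[# K_6] = C(352, 6) · (1/2)^15 = 2531159270640 / 32768 = 158197454415/2048 ≈ 77244850.788574.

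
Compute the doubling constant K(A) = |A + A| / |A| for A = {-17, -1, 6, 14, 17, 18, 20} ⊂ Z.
K = |A + A| / |A| = 27/7

Enumerate A + A = {a + b : a, b ∈ A}. With |A| = 7, there are |A|^2 = 49 ordered sum pairs; collecting distinct values, A + A = {-34, -18, -11, -3, -2, 0, 1, 3, 5, 12, 13, 16, 17, 19, 20, 23, 24, 26, 28, 31, 32, 34, 35, 36, 37, 38, 40}, so |A + A| = 27. Thus K = 27/7. For comparison, the minimum possible |A + A| over all 7-element sets is 2·7 − 1 = 13 (so min K = 13/7), attained only by arithmetic progressions.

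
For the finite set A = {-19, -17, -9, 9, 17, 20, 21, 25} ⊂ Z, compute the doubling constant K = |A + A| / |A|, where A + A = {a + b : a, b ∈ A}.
K = |A + A| / |A| = 32/8 = 4

Enumerate A + A = {a + b : a, b ∈ A}. With |A| = 8, there are |A|^2 = 64 ordered sum pairs; collecting distinct values, A + A = {-38, -36, -34, -28, -26, -18, -10, -8, -2, 0, 1, 2, 3, 4, 6, 8, 11, 12, 16, 18, 26, 29, 30, 34, 37, 38, 40, 41, 42, 45, 46, 50}, so |A + A| = 32. Thus K = 32/8 = 4. For comparison, the minimum possible |A + A| over all 8-element sets is 2·8 − 1 = 15 (so min K = 15/8), attained only by arithmetic progressions.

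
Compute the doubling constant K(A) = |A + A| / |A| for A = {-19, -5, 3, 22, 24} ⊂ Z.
K = |A + A| / |A| = 15/5 = 3

Enumerate A + A = {a + b : a, b ∈ A}. With |A| = 5, there are |A|^2 = 25 ordered sum pairs; collecting distinct values, A + A = {-38, -24, -16, -10, -2, 3, 5, 6, 17, 19, 25, 27, 44, 46, 48}, so |A + A| = 15. Thus K = 15/5 = 3. For comparison, the minimum possible |A + A| over all 5-element sets is 2·5 − 1 = 9 (so min K = 9/5), attained only by arithmetic progressions.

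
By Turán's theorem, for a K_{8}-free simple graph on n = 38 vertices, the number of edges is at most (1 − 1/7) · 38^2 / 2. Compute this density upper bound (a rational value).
Turán density bound = (6/7) · 38^2/2 = 4332/7 ≈ 618.8571

Turán's theorem: ex(n, K_{r+1}) is achieved by the complete r-partite Turán graph T(n, r) with parts as balanced as possible, and is at most (1 − 1/r) · n^2/2. For r = 7, n = 38: the density bound is (6/7) · 1444/2 = 4332/7 ≈ 618.8571. The integer-valued extremum is e(T(38, 7)) = 618, which is strictly less than the density bound 4332/7 since 7 ∤ 38 (the parts of T(38, 7) cannot all be equal).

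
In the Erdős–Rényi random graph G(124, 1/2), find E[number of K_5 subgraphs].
E[# K_5] = C(124, 5) · (1/2)^C(5, 2) = 225150024 / 2^10 = 28143753/128 = 219873.0703125

For each 5-subset S of vertices (there are C(124, 5) = 225150024 such S), let X_S = 1 if S induces a K_5 (all C(5, 2) = 10 edges present). Then P(X_S = 1) = (1/2)^10 = 1/1024. By linearity of expectation, E[# K_5] = C(124, 5) · (1/2)^10 = 225150024 / 1024 = 28143753/128 = 219873.0703125.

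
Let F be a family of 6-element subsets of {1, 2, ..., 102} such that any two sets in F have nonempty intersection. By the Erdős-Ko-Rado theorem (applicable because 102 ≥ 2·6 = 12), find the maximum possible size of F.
max |F| = C(101, 5) = 79208745

Erdős-Ko-Rado (1961): when n ≥ 2k, max |F| = C(n−1, k−1). The bound is attained by the star {A : i ∈ A} for any fixed i ∈ [n]. Here C(102−1, 6−1) = C(101, 5) = 79208745.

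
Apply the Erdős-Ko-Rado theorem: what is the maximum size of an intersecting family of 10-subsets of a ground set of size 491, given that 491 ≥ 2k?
max |F| = C(490, 9) = 4167813029162990130

Erdős-Ko-Rado (1961): when n ≥ 2k, max |F| = C(n−1, k−1). The bound is attained by the star {A : i ∈ A} for any fixed i ∈ [n]. Here C(491−1, 10−1) = C(490, 9) = 4167813029162990130.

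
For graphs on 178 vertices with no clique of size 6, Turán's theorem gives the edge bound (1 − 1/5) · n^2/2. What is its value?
Turán density bound = (4/5) · 178^2/2 = 63368/5 ≈ 12673.6

Turán's theorem: ex(n, K_{r+1}) is achieved by the complete r-partite Turán graph T(n, r) with parts as balanced as possible, and is at most (1 − 1/r) · n^2/2. For r = 5, n = 178: the density bound is (4/5) · 31684/2 = 63368/5 ≈ 12673.6. The integer-valued extremum is e(T(178, 5)) = 12673, which is strictly less than the density bound 63368/5 since 5 ∤ 178 (the parts of T(178, 5) cannot all be equal).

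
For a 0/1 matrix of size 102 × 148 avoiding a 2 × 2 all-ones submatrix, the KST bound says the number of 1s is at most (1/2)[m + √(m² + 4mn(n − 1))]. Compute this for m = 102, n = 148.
z(102, 148; 2, 2) ≤ (1/2)[102 + √(102² + 4·102·148·147)] = (1/2)[102 + √8886852] = 1541.5412

Kővári–Sós–Turán: let r_1, ..., r_102 be the row sums and z = Σ r_i the total number of 1s. Each pair of columns can share at most one row with both entries 1 (else a 2×2 all-ones block appears), so Σ_i C(r_i, 2) ≤ C(148, 2) = 10878. By convexity Σ_i C(r_i, 2) ≥ 102·C(z/102, 2) = z(z − 102)/(2·102), giving z² − 102z − 102·148·147 ≤ 0 and hence z ≤ (1/2)[102 + √(10404 + 4·2219112)] = (1/2)[102 + √8886852] ≈ (1/2)(102 + 2981.0824) = 1541.5412.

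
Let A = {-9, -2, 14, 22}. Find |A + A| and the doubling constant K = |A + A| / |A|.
K = |A + A| / |A| = 10/4 = 5/2

Enumerate A + A = {a + b : a, b ∈ A}. With |A| = 4, there are |A|^2 = 16 ordered sum pairs; collecting distinct values, A + A = {-18, -11, -4, 5, 12, 13, 20, 28, 36, 44}, so |A + A| = 10. Thus K = 10/4 = 5/2. For comparison, the minimum possible |A + A| over all 4-element sets is 2·4 − 1 = 7 (so min K = 7/4), attained only by arithmetic progressions.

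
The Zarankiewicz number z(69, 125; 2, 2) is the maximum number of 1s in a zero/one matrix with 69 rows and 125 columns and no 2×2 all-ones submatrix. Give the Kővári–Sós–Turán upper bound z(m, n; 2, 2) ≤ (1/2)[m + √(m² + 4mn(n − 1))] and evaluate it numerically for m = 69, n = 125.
z(69, 125; 2, 2) ≤ (1/2)[69 + √(69² + 4·69·125·124)] = (1/2)[69 + √4282761] = 1069.2416

Kővári–Sós–Turán: let r_1, ..., r_69 be the row sums and z = Σ r_i the total number of 1s. Each pair of columns can share at most one row with both entries 1 (else a 2×2 all-ones block appears), so Σ_i C(r_i, 2) ≤ C(125, 2) = 7750. By convexity Σ_i C(r_i, 2) ≥ 69·C(z/69, 2) = z(z − 69)/(2·69), giving z² − 69z − 69·125·124 ≤ 0 and hence z ≤ (1/2)[69 + √(4761 + 4·1069500)] = (1/2)[69 + √4282761] ≈ (1/2)(69 + 2069.4833) = 1069.2416.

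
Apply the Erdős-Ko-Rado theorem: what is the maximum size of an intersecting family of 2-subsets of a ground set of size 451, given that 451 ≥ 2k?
max |F| = C(450, 1) = 450

The Erdős-Ko-Rado theorem states: for n ≥ 2k, an intersecting family of k-subsets of an n-element set has size at most C(n − 1, k − 1), with equality for 'star' families {A ⊆ [n] : |A| = k, i ∈ A} (fix an element i). For n = 451, k = 2: C(450, 1) = 450.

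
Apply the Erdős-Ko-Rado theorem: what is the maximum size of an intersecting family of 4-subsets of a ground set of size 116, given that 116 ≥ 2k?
max |F| = C(115, 3) = 246905

Erdős-Ko-Rado (1961): when n ≥ 2k, max |F| = C(n−1, k−1). The bound is attained by the star {A : i ∈ A} for any fixed i ∈ [n]. Here C(116−1, 4−1) = C(115, 3) = 246905.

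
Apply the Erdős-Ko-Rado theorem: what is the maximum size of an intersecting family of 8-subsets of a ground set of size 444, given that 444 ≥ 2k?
max |F| = C(443, 7) = 633441908353254

The Erdős-Ko-Rado theorem states: for n ≥ 2k, an intersecting family of k-subsets of an n-element set has size at most C(n − 1, k − 1), with equality for 'star' families {A ⊆ [n] : |A| = k, i ∈ A} (fix an element i). For n = 444, k = 8: C(443, 7) = 633441908353254.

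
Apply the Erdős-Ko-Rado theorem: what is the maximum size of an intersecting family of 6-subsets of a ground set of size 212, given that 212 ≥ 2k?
max |F| = C(211, 5) = 3322771452

Erdős-Ko-Rado (1961): when n ≥ 2k, max |F| = C(n−1, k−1). The bound is attained by the star {A : i ∈ A} for any fixed i ∈ [n]. Here C(212−1, 6−1) = C(211, 5) = 3322771452.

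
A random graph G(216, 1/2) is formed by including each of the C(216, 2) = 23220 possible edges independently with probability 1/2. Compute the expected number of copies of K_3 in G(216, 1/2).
E[# K_3] = C(216, 3) · (1/2)^C(3, 2) = 1656360 / 2^3 = 207045

For each 3-subset S of vertices (there are C(216, 3) = 1656360 such S), let X_S = 1 if S induces a K_3 (all C(3, 2) = 3 edges present). Then P(X_S = 1) = (1/2)^3 = 1/8. By linearity of expectation, E[# K_3] = C(216, 3) · (1/2)^3 = 1656360 / 8 = 207045.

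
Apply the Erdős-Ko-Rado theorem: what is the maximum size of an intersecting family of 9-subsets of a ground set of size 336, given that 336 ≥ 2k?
max |F| = C(335, 8) = 3616302427765995

Erdős-Ko-Rado (1961): when n ≥ 2k, max |F| = C(n−1, k−1). The bound is attained by the star {A : i ∈ A} for any fixed i ∈ [n]. Here C(336−1, 9−1) = C(335, 8) = 3616302427765995.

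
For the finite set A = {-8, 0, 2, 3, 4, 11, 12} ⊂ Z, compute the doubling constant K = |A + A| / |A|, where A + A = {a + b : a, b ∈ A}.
K = |A + A| / |A| = 22/7

Enumerate A + A = {a + b : a, b ∈ A}. With |A| = 7, there are |A|^2 = 49 ordered sum pairs; collecting distinct values, A + A = {-16, -8, -6, -5, -4, 0, 2, 3, 4, 5, 6, 7, 8, 11, 12, 13, 14, 15, 16, 22, 23, 24}, so |A + A| = 22. Thus K = 22/7. For comparison, the minimum possible |A + A| over all 7-element sets is 2·7 − 1 = 13 (so min K = 13/7), attained only by arithmetic progressions.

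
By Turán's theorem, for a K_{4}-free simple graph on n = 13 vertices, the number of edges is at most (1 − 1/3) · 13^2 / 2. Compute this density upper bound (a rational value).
Turán density bound = (2/3) · 13^2/2 = 169/3 ≈ 56.3333

Turán's theorem: ex(n, K_{r+1}) is achieved by the complete r-partite Turán graph T(n, r) with parts as balanced as possible, and is at most (1 − 1/r) · n^2/2. For r = 3, n = 13: the density bound is (2/3) · 169/2 = 169/3 ≈ 56.3333. The integer-valued extremum is e(T(13, 3)) = 56, which is strictly less than the density bound 169/3 since 3 ∤ 13 (the parts of T(13, 3) cannot all be equal).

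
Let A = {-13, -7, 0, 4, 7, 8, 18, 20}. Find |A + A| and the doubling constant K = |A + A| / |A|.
K = |A + A| / |A| = 32/8 = 4

Enumerate A + A = {a + b : a, b ∈ A}. With |A| = 8, there are |A|^2 = 64 ordered sum pairs; collecting distinct values, A + A = {-26, -20, -14, -13, -9, -7, -6, -5, -3, 0, 1, 4, 5, 7, 8, 11, 12, 13, 14, 15, 16, 18, 20, 22, 24, 25, 26, 27, 28, 36, 38, 40}, so |A + A| = 32. Thus K = 32/8 = 4. For comparison, the minimum possible |A + A| over all 8-element sets is 2·8 − 1 = 15 (so min K = 15/8), attained only by arithmetic progressions.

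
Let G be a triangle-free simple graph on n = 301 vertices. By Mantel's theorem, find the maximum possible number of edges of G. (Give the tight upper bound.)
ex(301, K_3) = ⌊301^2/4⌋ = 22650

Mantel (1907): a triangle-free graph on n vertices has at most ⌊n^2/4⌋ edges, with equality for the complete bipartite graph K_{⌊n/2⌋, ⌈n/2⌉}. For n = 301: ⌊301^2/4⌋ = ⌊90601/4⌋ = 22650. The extremal graph is K_{150, 151}, which has 150·151 = 22650 edges.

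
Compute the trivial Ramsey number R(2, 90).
R(2, 90) = 90

R(2, k) = k for all k ≥ 2: in a 2-colouring of K_k, either some edge is red (a red K_2) or all edges are blue (a blue K_k). And K_{89} coloured all-blue has no blue K_90, so R(2, 90) > 89. Hence R(2, 90) = 90.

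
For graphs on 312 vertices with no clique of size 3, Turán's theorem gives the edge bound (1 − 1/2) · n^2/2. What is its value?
Turán density bound = (1/2) · 312^2/2 = 24336

Turán's theorem: ex(n, K_{r+1}) is achieved by the complete r-partite Turán graph T(n, r) with parts as balanced as possible, and is at most (1 − 1/r) · n^2/2. For r = 2, n = 312: the density bound is (1/2) · 97344/2 = 24336. Since 2 ∣ 312, the Turán graph T(312, 2) has parts of equal size 156, and its edge count e(T(312, 2)) = 24336 attains the density bound exactly.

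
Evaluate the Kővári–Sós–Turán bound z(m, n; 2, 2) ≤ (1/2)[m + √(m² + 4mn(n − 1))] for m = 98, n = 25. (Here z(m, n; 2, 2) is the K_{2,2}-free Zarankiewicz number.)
z(98, 25; 2, 2) ≤ (1/2)[98 + √(98² + 4·98·25·24)] = (1/2)[98 + √244804] = 296.3884

Kővári–Sós–Turán: let r_1, ..., r_98 be the row sums and z = Σ r_i the total number of 1s. Each pair of columns can share at most one row with both entries 1 (else a 2×2 all-ones block appears), so Σ_i C(r_i, 2) ≤ C(25, 2) = 300. By convexity Σ_i C(r_i, 2) ≥ 98·C(z/98, 2) = z(z − 98)/(2·98), giving z² − 98z − 98·25·24 ≤ 0 and hence z ≤ (1/2)[98 + √(9604 + 4·58800)] = (1/2)[98 + √244804] ≈ (1/2)(98 + 494.7767) = 296.3884.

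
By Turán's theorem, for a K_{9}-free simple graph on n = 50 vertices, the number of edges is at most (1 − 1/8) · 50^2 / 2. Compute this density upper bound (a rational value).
Turán density bound = (7/8) · 50^2/2 = 4375/4 ≈ 1093.75

Turán's theorem: ex(n, K_{r+1}) is achieved by the complete r-partite Turán graph T(n, r) with parts as balanced as possible, and is at most (1 − 1/r) · n^2/2. For r = 8, n = 50: the density bound is (7/8) · 2500/2 = 4375/4 ≈ 1093.75. The integer-valued extremum is e(T(50, 8)) = 1093, which is strictly less than the density bound 4375/4 since 8 ∤ 50 (the parts of T(50, 8) cannot all be equal).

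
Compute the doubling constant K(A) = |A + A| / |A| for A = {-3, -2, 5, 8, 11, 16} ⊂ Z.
K = |A + A| / |A| = 19/6

Enumerate A + A = {a + b : a, b ∈ A}. With |A| = 6, there are |A|^2 = 36 ordered sum pairs; collecting distinct values, A + A = {-6, -5, -4, 2, 3, 5, 6, 8, 9, 10, 13, 14, 16, 19, 21, 22, 24, 27, 32}, so |A + A| = 19. Thus K = 19/6. For comparison, the minimum possible |A + A| over all 6-element sets is 2·6 − 1 = 11 (so min K = 11/6), attained only by arithmetic progressions.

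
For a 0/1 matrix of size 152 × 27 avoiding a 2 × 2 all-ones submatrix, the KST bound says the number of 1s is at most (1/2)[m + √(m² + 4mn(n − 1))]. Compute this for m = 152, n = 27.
z(152, 27; 2, 2) ≤ (1/2)[152 + √(152² + 4·152·27·26)] = (1/2)[152 + √449920] = 411.3804

Kővári–Sós–Turán: let r_1, ..., r_152 be the row sums and z = Σ r_i the total number of 1s. Each pair of columns can share at most one row with both entries 1 (else a 2×2 all-ones block appears), so Σ_i C(r_i, 2) ≤ C(27, 2) = 351. By convexity Σ_i C(r_i, 2) ≥ 152·C(z/152, 2) = z(z − 152)/(2·152), giving z² − 152z − 152·27·26 ≤ 0 and hence z ≤ (1/2)[152 + √(23104 + 4·106704)] = (1/2)[152 + √449920] ≈ (1/2)(152 + 670.7608) = 411.3804.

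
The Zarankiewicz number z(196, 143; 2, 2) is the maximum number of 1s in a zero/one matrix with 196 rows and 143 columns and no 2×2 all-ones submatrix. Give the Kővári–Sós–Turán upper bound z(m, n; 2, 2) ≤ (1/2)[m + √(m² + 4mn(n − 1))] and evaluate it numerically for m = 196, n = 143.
z(196, 143; 2, 2) ≤ (1/2)[196 + √(196² + 4·196·143·142)] = (1/2)[196 + √15958320] = 2095.3933

Kővári–Sós–Turán: let r_1, ..., r_196 be the row sums and z = Σ r_i the total number of 1s. Each pair of columns can share at most one row with both entries 1 (else a 2×2 all-ones block appears), so Σ_i C(r_i, 2) ≤ C(143, 2) = 10153. By convexity Σ_i C(r_i, 2) ≥ 196·C(z/196, 2) = z(z − 196)/(2·196), giving z² − 196z − 196·143·142 ≤ 0 and hence z ≤ (1/2)[196 + √(38416 + 4·3979976)] = (1/2)[196 + √15958320] ≈ (1/2)(196 + 3994.7866) = 2095.3933.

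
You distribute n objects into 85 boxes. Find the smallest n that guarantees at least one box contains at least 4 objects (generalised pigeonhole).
n = (4 − 1)·85 + 1 = 256

By the generalised pigeonhole principle, to guarantee some box contains ≥ r objects we need more than (r − 1) · k objects total. Threshold: n = (r − 1) · k + 1. With r = 4 and k = 85: n = 3 · 85 + 1 = 255 + 1 = 256. For n = 255 = 3 · 85, we can put exactly 3 objects in every box, avoiding 4 in any single one — so 256 is tight.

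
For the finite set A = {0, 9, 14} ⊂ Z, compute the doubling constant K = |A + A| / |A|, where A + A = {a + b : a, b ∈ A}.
K = |A + A| / |A| = 6/3 = 2

Enumerate A + A = {a + b : a, b ∈ A}. With |A| = 3, there are |A|^2 = 9 ordered sum pairs; collecting distinct values, A + A = {0, 9, 14, 18, 23, 28}, so |A + A| = 6. Thus K = 6/3 = 2. For comparison, the minimum possible |A + A| over all 3-element sets is 2·3 − 1 = 5 (so min K = 5/3), attained only by arithmetic progressions.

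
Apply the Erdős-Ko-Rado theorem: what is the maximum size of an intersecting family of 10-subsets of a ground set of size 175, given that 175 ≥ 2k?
max |F| = C(174, 9) = 326457268665034

The Erdős-Ko-Rado theorem states: for n ≥ 2k, an intersecting family of k-subsets of an n-element set has size at most C(n − 1, k − 1), with equality for 'star' families {A ⊆ [n] : |A| = k, i ∈ A} (fix an element i). For n = 175, k = 10: C(174, 9) = 326457268665034.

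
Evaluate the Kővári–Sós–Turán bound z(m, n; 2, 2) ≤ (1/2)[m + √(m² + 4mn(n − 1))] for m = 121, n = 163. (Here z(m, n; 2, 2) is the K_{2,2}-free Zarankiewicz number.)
z(121, 163; 2, 2) ≤ (1/2)[121 + √(121² + 4·121·163·162)] = (1/2)[121 + √12795145] = 1849.0151

Kővári–Sós–Turán: let r_1, ..., r_121 be the row sums and z = Σ r_i the total number of 1s. Each pair of columns can share at most one row with both entries 1 (else a 2×2 all-ones block appears), so Σ_i C(r_i, 2) ≤ C(163, 2) = 13203. By convexity Σ_i C(r_i, 2) ≥ 121·C(z/121, 2) = z(z − 121)/(2·121), giving z² − 121z − 121·163·162 ≤ 0 and hence z ≤ (1/2)[121 + √(14641 + 4·3195126)] = (1/2)[121 + √12795145] ≈ (1/2)(121 + 3577.0302) = 1849.0151.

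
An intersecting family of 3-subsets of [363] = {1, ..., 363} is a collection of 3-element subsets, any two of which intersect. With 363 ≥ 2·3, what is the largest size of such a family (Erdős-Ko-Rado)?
max |F| = C(362, 2) = 65341

The Erdős-Ko-Rado theorem states: for n ≥ 2k, an intersecting family of k-subsets of an n-element set has size at most C(n − 1, k − 1), with equality for 'star' families {A ⊆ [n] : |A| = k, i ∈ A} (fix an element i). For n = 363, k = 3: C(362, 2) = 65341.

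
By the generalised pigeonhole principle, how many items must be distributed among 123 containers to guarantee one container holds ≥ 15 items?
n = (15 − 1)·123 + 1 = 1723

By the generalised pigeonhole principle, to guarantee some box contains ≥ r objects we need more than (r − 1) · k objects total. Threshold: n = (r − 1) · k + 1. With r = 15 and k = 123: n = 14 · 123 + 1 = 1722 + 1 = 1723. For n = 1722 = 14 · 123, we can put exactly 14 objects in every box, avoiding 15 in any single one — so 1723 is tight.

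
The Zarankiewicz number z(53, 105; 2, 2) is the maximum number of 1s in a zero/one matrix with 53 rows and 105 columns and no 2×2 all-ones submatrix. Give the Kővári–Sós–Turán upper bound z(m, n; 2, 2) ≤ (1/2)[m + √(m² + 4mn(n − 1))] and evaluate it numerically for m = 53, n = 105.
z(53, 105; 2, 2) ≤ (1/2)[53 + √(53² + 4·53·105·104)] = (1/2)[53 + √2317849] = 787.7242

Kővári–Sós–Turán: let r_1, ..., r_53 be the row sums and z = Σ r_i the total number of 1s. Each pair of columns can share at most one row with both entries 1 (else a 2×2 all-ones block appears), so Σ_i C(r_i, 2) ≤ C(105, 2) = 5460. By convexity Σ_i C(r_i, 2) ≥ 53·C(z/53, 2) = z(z − 53)/(2·53), giving z² − 53z − 53·105·104 ≤ 0 and hence z ≤ (1/2)[53 + √(2809 + 4·578760)] = (1/2)[53 + √2317849] ≈ (1/2)(53 + 1522.4484) = 787.7242.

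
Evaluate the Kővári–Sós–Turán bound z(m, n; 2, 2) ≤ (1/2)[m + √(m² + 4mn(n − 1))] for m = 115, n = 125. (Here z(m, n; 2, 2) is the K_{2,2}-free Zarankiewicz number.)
z(115, 125; 2, 2) ≤ (1/2)[115 + √(115² + 4·115·125·124)] = (1/2)[115 + √7143225] = 1393.8406

Kővári–Sós–Turán: let r_1, ..., r_115 be the row sums and z = Σ r_i the total number of 1s. Each pair of columns can share at most one row with both entries 1 (else a 2×2 all-ones block appears), so Σ_i C(r_i, 2) ≤ C(125, 2) = 7750. By convexity Σ_i C(r_i, 2) ≥ 115·C(z/115, 2) = z(z − 115)/(2·115), giving z² − 115z − 115·125·124 ≤ 0 and hence z ≤ (1/2)[115 + √(13225 + 4·1782500)] = (1/2)[115 + √7143225] ≈ (1/2)(115 + 2672.6812) = 1393.8406.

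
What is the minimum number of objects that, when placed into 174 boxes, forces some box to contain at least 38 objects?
n = (38 − 1)·174 + 1 = 6439

By the generalised pigeonhole principle, to guarantee some box contains ≥ r objects we need more than (r − 1) · k objects total. Threshold: n = (r − 1) · k + 1. With r = 38 and k = 174: n = 37 · 174 + 1 = 6438 + 1 = 6439. For n = 6438 = 37 · 174, we can put exactly 37 objects in every box, avoiding 38 in any single one — so 6439 is tight.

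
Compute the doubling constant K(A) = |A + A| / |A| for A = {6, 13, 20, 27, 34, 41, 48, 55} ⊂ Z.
K = |A + A| / |A| = 15/8

Enumerate A + A = {a + b : a, b ∈ A}. With |A| = 8, there are |A|^2 = 64 ordered sum pairs; collecting distinct values, A + A = {12, 19, 26, 33, 40, 47, 54, 61, 68, 75, 82, 89, 96, 103, 110}, so |A + A| = 15. Thus K = 15/8. Here |A + A| = 2|A| − 1 = 15, the minimum possible — so K = 15/8 is minimal, which holds iff A is an arithmetic progression.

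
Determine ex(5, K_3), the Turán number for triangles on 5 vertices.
ex(5, K_3) = ⌊5^2/4⌋ = 6

Mantel (1907): a triangle-free graph on n vertices has at most ⌊n^2/4⌋ edges, with equality for the complete bipartite graph K_{⌊n/2⌋, ⌈n/2⌉}. For n = 5: ⌊5^2/4⌋ = ⌊25/4⌋ = 6. The extremal graph is K_{2, 3}, which has 2·3 = 6 edges.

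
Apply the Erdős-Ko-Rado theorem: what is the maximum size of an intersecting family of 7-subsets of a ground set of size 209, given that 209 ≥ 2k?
max |F| = C(208, 6) = 104579959848

Erdős-Ko-Rado (1961): when n ≥ 2k, max |F| = C(n−1, k−1). The bound is attained by the star {A : i ∈ A} for any fixed i ∈ [n]. Here C(209−1, 7−1) = C(208, 6) = 104579959848.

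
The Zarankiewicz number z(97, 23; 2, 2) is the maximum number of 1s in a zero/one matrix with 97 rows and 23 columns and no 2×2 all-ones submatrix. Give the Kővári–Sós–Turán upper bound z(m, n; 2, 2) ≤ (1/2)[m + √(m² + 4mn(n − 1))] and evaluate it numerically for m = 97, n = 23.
z(97, 23; 2, 2) ≤ (1/2)[97 + √(97² + 4·97·23·22)] = (1/2)[97 + √205737] = 275.2912

Kővári–Sós–Turán: let r_1, ..., r_97 be the row sums and z = Σ r_i the total number of 1s. Each pair of columns can share at most one row with both entries 1 (else a 2×2 all-ones block appears), so Σ_i C(r_i, 2) ≤ C(23, 2) = 253. By convexity Σ_i C(r_i, 2) ≥ 97·C(z/97, 2) = z(z − 97)/(2·97), giving z² − 97z − 97·23·22 ≤ 0 and hence z ≤ (1/2)[97 + √(9409 + 4·49082)] = (1/2)[97 + √205737] ≈ (1/2)(97 + 453.5824) = 275.2912.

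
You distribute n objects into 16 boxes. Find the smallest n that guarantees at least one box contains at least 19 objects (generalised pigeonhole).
n = (19 − 1)·16 + 1 = 289

By the generalised pigeonhole principle, to guarantee some box contains ≥ r objects we need more than (r − 1) · k objects total. Threshold: n = (r − 1) · k + 1. With r = 19 and k = 16: n = 18 · 16 + 1 = 288 + 1 = 289. For n = 288 = 18 · 16, we can put exactly 18 objects in every box, avoiding 19 in any single one — so 289 is tight.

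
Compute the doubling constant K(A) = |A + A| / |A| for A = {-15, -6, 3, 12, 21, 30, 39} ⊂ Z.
K = |A + A| / |A| = 13/7

Enumerate A + A = {a + b : a, b ∈ A}. With |A| = 7, there are |A|^2 = 49 ordered sum pairs; collecting distinct values, A + A = {-30, -21, -12, -3, 6, 15, 24, 33, 42, 51, 60, 69, 78}, so |A + A| = 13. Thus K = 13/7. Here |A + A| = 2|A| − 1 = 13, the minimum possible — so K = 13/7 is minimal, which holds iff A is an arithmetic progression.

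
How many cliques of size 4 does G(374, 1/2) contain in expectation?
E[# K_4] = C(374, 4) · (1/2)^C(4, 2) = 802206251 / 2^6 = 12534472.671875

For each 4-subset S of vertices (there are C(374, 4) = 802206251 such S), let X_S = 1 if S induces a K_4 (all C(4, 2) = 6 edges present). Then P(X_S = 1) = (1/2)^6 = 1/64. By linearity of expectation, E[# K_4] = C(374, 4) · (1/2)^6 = 802206251 / 64 = 12534472.671875.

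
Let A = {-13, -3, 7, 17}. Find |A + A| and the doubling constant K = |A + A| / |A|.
K = |A + A| / |A| = 7/4

Enumerate A + A = {a + b : a, b ∈ A}. With |A| = 4, there are |A|^2 = 16 ordered sum pairs; collecting distinct values, A + A = {-26, -16, -6, 4, 14, 24, 34}, so |A + A| = 7. Thus K = 7/4. Here |A + A| = 2|A| − 1 = 7, the minimum possible — so K = 7/4 is minimal, which holds iff A is an arithmetic progression.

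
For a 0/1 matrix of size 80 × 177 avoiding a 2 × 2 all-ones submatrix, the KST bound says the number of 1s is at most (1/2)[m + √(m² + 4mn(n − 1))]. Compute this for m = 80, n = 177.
z(80, 177; 2, 2) ≤ (1/2)[80 + √(80² + 4·80·177·176)] = (1/2)[80 + √9975040] = 1619.1643

Kővári–Sós–Turán: let r_1, ..., r_80 be the row sums and z = Σ r_i the total number of 1s. Each pair of columns can share at most one row with both entries 1 (else a 2×2 all-ones block appears), so Σ_i C(r_i, 2) ≤ C(177, 2) = 15576. By convexity Σ_i C(r_i, 2) ≥ 80·C(z/80, 2) = z(z − 80)/(2·80), giving z² − 80z − 80·177·176 ≤ 0 and hence z ≤ (1/2)[80 + √(6400 + 4·2492160)] = (1/2)[80 + √9975040] ≈ (1/2)(80 + 3158.3287) = 1619.1643.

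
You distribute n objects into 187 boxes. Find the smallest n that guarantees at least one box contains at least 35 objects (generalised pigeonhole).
n = (35 − 1)·187 + 1 = 6359

By the generalised pigeonhole principle, to guarantee some box contains ≥ r objects we need more than (r − 1) · k objects total. Threshold: n = (r − 1) · k + 1. With r = 35 and k = 187: n = 34 · 187 + 1 = 6358 + 1 = 6359. For n = 6358 = 34 · 187, we can put exactly 34 objects in every box, avoiding 35 in any single one — so 6359 is tight.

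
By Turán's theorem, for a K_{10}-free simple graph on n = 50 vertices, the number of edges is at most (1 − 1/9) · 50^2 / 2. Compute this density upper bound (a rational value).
Turán density bound = (8/9) · 50^2/2 = 10000/9 ≈ 1111.1111

Turán's theorem: ex(n, K_{r+1}) is achieved by the complete r-partite Turán graph T(n, r) with parts as balanced as possible, and is at most (1 − 1/r) · n^2/2. For r = 9, n = 50: the density bound is (8/9) · 2500/2 = 10000/9 ≈ 1111.1111. The integer-valued extremum is e(T(50, 9)) = 1110, which is strictly less than the density bound 10000/9 since 9 ∤ 50 (the parts of T(50, 9) cannot all be equal).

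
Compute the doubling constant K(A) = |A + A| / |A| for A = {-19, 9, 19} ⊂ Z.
K = |A + A| / |A| = 6/3 = 2

Enumerate A + A = {a + b : a, b ∈ A}. With |A| = 3, there are |A|^2 = 9 ordered sum pairs; collecting distinct values, A + A = {-38, -10, 0, 18, 28, 38}, so |A + A| = 6. Thus K = 6/3 = 2. For comparison, the minimum possible |A + A| over all 3-element sets is 2·3 − 1 = 5 (so min K = 5/3), attained only by arithmetic progressions.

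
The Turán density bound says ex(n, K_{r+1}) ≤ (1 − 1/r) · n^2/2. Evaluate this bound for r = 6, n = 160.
Turán density bound = (5/6) · 160^2/2 = 32000/3 ≈ 10666.6667

Turán's theorem: ex(n, K_{r+1}) is achieved by the complete r-partite Turán graph T(n, r) with parts as balanced as possible, and is at most (1 − 1/r) · n^2/2. For r = 6, n = 160: the density bound is (5/6) · 25600/2 = 32000/3 ≈ 10666.6667. The integer-valued extremum is e(T(160, 6)) = 10666, which is strictly less than the density bound 32000/3 since 6 ∤ 160 (the parts of T(160, 6) cannot all be equal).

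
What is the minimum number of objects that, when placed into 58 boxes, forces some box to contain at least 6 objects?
n = (6 − 1)·58 + 1 = 291

By the generalised pigeonhole principle, to guarantee some box contains ≥ r objects we need more than (r − 1) · k objects total. Threshold: n = (r − 1) · k + 1. With r = 6 and k = 58: n = 5 · 58 + 1 = 290 + 1 = 291. For n = 290 = 5 · 58, we can put exactly 5 objects in every box, avoiding 6 in any single one — so 291 is tight.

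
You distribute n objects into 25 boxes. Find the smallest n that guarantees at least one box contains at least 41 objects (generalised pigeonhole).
n = (41 − 1)·25 + 1 = 1001

By the generalised pigeonhole principle, to guarantee some box contains ≥ r objects we need more than (r − 1) · k objects total. Threshold: n = (r − 1) · k + 1. With r = 41 and k = 25: n = 40 · 25 + 1 = 1000 + 1 = 1001. For n = 1000 = 40 · 25, we can put exactly 40 objects in every box, avoiding 41 in any single one — so 1001 is tight.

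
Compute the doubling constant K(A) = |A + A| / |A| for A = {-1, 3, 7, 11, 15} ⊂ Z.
K = |A + A| / |A| = 9/5

Enumerate A + A = {a + b : a, b ∈ A}. With |A| = 5, there are |A|^2 = 25 ordered sum pairs; collecting distinct values, A + A = {-2, 2, 6, 10, 14, 18, 22, 26, 30}, so |A + A| = 9. Thus K = 9/5. Here |A + A| = 2|A| − 1 = 9, the minimum possible — so K = 9/5 is minimal, which holds iff A is an arithmetic progression.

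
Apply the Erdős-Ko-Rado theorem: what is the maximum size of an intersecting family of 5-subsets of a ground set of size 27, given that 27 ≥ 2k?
max |F| = C(26, 4) = 14950

The Erdős-Ko-Rado theorem states: for n ≥ 2k, an intersecting family of k-subsets of an n-element set has size at most C(n − 1, k − 1), with equality for 'star' families {A ⊆ [n] : |A| = k, i ∈ A} (fix an element i). For n = 27, k = 5: C(26, 4) = 14950.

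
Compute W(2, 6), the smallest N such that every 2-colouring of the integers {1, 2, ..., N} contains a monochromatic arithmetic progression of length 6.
W(2, 6) = 1132

This is a classical value, W(2, 6) = 1132, established by combining an explicit 2-colouring of {1, ..., 1131} with no monochromatic 6-AP (giving the lower bound W(2, 6) > 1131) and a finite case analysis / exhaustive computer search showing every 2-colouring of {1, ..., 1132} has such an AP.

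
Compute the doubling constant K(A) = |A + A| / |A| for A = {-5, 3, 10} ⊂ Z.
K = |A + A| / |A| = 6/3 = 2

Enumerate A + A = {a + b : a, b ∈ A}. With |A| = 3, there are |A|^2 = 9 ordered sum pairs; collecting distinct values, A + A = {-10, -2, 5, 6, 13, 20}, so |A + A| = 6. Thus K = 6/3 = 2. For comparison, the minimum possible |A + A| over all 3-element sets is 2·3 − 1 = 5 (so min K = 5/3), attained only by arithmetic progressions.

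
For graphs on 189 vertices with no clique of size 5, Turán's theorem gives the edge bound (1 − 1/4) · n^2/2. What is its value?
Turán density bound = (3/4) · 189^2/2 = 107163/8 ≈ 13395.375

Turán's theorem: ex(n, K_{r+1}) is achieved by the complete r-partite Turán graph T(n, r) with parts as balanced as possible, and is at most (1 − 1/r) · n^2/2. For r = 4, n = 189: the density bound is (3/4) · 35721/2 = 107163/8 ≈ 13395.375. The integer-valued extremum is e(T(189, 4)) = 13395, which is strictly less than the density bound 107163/8 since 4 ∤ 189 (the parts of T(189, 4) cannot all be equal).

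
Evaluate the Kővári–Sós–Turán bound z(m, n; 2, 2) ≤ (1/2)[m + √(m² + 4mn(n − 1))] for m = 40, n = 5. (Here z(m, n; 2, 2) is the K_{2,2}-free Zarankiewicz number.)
z(40, 5; 2, 2) ≤ (1/2)[40 + √(40² + 4·40·5·4)] = (1/2)[40 + √4800] = 54.641

Kővári–Sós–Turán: let r_1, ..., r_40 be the row sums and z = Σ r_i the total number of 1s. Each pair of columns can share at most one row with both entries 1 (else a 2×2 all-ones block appears), so Σ_i C(r_i, 2) ≤ C(5, 2) = 10. By convexity Σ_i C(r_i, 2) ≥ 40·C(z/40, 2) = z(z − 40)/(2·40), giving z² − 40z − 40·5·4 ≤ 0 and hence z ≤ (1/2)[40 + √(1600 + 4·800)] = (1/2)[40 + √4800] ≈ (1/2)(40 + 69.282) = 54.641.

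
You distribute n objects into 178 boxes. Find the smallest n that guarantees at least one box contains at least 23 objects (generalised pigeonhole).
n = (23 − 1)·178 + 1 = 3917

By the generalised pigeonhole principle, to guarantee some box contains ≥ r objects we need more than (r − 1) · k objects total. Threshold: n = (r − 1) · k + 1. With r = 23 and k = 178: n = 22 · 178 + 1 = 3916 + 1 = 3917. For n = 3916 = 22 · 178, we can put exactly 22 objects in every box, avoiding 23 in any single one — so 3917 is tight.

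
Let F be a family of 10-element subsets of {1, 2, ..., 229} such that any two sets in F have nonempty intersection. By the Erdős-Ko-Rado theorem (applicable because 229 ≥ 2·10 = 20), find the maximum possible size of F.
max |F| = C(228, 9) = 3910294246315600

The Erdős-Ko-Rado theorem states: for n ≥ 2k, an intersecting family of k-subsets of an n-element set has size at most C(n − 1, k − 1), with equality for 'star' families {A ⊆ [n] : |A| = k, i ∈ A} (fix an element i). For n = 229, k = 10: C(228, 9) = 3910294246315600.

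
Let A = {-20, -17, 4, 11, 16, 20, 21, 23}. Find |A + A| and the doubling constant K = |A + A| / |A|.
K = |A + A| / |A| = 33/8

Enumerate A + A = {a + b : a, b ∈ A}. With |A| = 8, there are |A|^2 = 64 ordered sum pairs; collecting distinct values, A + A = {-40, -37, -34, -16, -13, -9, -6, -4, -1, 0, 1, 3, 4, 6, 8, 15, 20, 22, 24, 25, 27, 31, 32, 34, 36, 37, 39, 40, 41, 42, 43, 44, 46}, so |A + A| = 33. Thus K = 33/8. For comparison, the minimum possible |A + A| over all 8-element sets is 2·8 − 1 = 15 (so min K = 15/8), attained only by arithmetic progressions.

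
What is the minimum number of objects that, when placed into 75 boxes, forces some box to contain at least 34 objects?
n = (34 − 1)·75 + 1 = 2476

By the generalised pigeonhole principle, to guarantee some box contains ≥ r objects we need more than (r − 1) · k objects total. Threshold: n = (r − 1) · k + 1. With r = 34 and k = 75: n = 33 · 75 + 1 = 2475 + 1 = 2476. For n = 2475 = 33 · 75, we can put exactly 33 objects in every box, avoiding 34 in any single one — so 2476 is tight.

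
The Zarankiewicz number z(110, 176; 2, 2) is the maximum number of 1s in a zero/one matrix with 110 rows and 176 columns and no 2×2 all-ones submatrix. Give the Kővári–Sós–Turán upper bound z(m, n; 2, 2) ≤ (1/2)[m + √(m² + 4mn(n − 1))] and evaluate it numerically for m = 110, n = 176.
z(110, 176; 2, 2) ≤ (1/2)[110 + √(110² + 4·110·176·175)] = (1/2)[110 + √13564100] = 1896.4736

Kővári–Sós–Turán: let r_1, ..., r_110 be the row sums and z = Σ r_i the total number of 1s. Each pair of columns can share at most one row with both entries 1 (else a 2×2 all-ones block appears), so Σ_i C(r_i, 2) ≤ C(176, 2) = 15400. By convexity Σ_i C(r_i, 2) ≥ 110·C(z/110, 2) = z(z − 110)/(2·110), giving z² − 110z − 110·176·175 ≤ 0 and hence z ≤ (1/2)[110 + √(12100 + 4·3388000)] = (1/2)[110 + √13564100] ≈ (1/2)(110 + 3682.9472) = 1896.4736.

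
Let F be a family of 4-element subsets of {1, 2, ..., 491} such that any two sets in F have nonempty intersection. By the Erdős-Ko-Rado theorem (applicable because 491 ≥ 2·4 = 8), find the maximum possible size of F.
max |F| = C(490, 3) = 19488280

Erdős-Ko-Rado (1961): when n ≥ 2k, max |F| = C(n−1, k−1). The bound is attained by the star {A : i ∈ A} for any fixed i ∈ [n]. Here C(491−1, 4−1) = C(490, 3) = 19488280.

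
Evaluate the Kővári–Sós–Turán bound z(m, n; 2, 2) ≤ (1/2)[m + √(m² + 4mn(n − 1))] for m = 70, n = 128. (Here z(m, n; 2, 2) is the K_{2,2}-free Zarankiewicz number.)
z(70, 128; 2, 2) ≤ (1/2)[70 + √(70² + 4·70·128·127)] = (1/2)[70 + √4556580] = 1102.3074

Kővári–Sós–Turán: let r_1, ..., r_70 be the row sums and z = Σ r_i the total number of 1s. Each pair of columns can share at most one row with both entries 1 (else a 2×2 all-ones block appears), so Σ_i C(r_i, 2) ≤ C(128, 2) = 8128. By convexity Σ_i C(r_i, 2) ≥ 70·C(z/70, 2) = z(z − 70)/(2·70), giving z² − 70z − 70·128·127 ≤ 0 and hence z ≤ (1/2)[70 + √(4900 + 4·1137920)] = (1/2)[70 + √4556580] ≈ (1/2)(70 + 2134.6147) = 1102.3074.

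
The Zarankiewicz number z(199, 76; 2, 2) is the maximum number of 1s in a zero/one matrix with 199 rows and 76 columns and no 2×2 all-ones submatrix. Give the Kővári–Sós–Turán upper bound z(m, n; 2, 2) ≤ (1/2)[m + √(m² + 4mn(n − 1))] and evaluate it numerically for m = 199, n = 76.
z(199, 76; 2, 2) ≤ (1/2)[199 + √(199² + 4·199·76·75)] = (1/2)[199 + √4576801] = 1169.173

Kővári–Sós–Turán: let r_1, ..., r_199 be the row sums and z = Σ r_i the total number of 1s. Each pair of columns can share at most one row with both entries 1 (else a 2×2 all-ones block appears), so Σ_i C(r_i, 2) ≤ C(76, 2) = 2850. By convexity Σ_i C(r_i, 2) ≥ 199·C(z/199, 2) = z(z − 199)/(2·199), giving z² − 199z − 199·76·75 ≤ 0 and hence z ≤ (1/2)[199 + √(39601 + 4·1134300)] = (1/2)[199 + √4576801] ≈ (1/2)(199 + 2139.3459) = 1169.173.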